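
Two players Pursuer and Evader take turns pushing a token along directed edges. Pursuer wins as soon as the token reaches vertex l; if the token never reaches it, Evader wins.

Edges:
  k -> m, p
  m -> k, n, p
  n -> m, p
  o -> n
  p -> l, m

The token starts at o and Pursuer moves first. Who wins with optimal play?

Track states (vertex, player-to-move).
A0 = {(l,Pursuer), (l,Evader)}
A1: add {(p,Pursuer)}.
A2 = A1; e.g. (k,Pursuer) stays out. (o,Pursuer) never enters ⇒ Evader avoids the target.

Evader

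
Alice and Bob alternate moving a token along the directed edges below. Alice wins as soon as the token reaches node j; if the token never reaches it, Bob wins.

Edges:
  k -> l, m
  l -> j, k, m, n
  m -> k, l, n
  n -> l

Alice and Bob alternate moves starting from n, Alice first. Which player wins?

Track states (vertex, player-to-move).
A0 = {(j,Alice), (j,Bob)}
A1: add {(l,Alice)}.
A2: add {(n,Bob)}.
A3: add {(m,Alice)}.
A4: add {(k,Bob)}.
A5 = A4; e.g. (k,Alice) stays out. (n,Alice) never enters ⇒ Bob avoids the target.

Bob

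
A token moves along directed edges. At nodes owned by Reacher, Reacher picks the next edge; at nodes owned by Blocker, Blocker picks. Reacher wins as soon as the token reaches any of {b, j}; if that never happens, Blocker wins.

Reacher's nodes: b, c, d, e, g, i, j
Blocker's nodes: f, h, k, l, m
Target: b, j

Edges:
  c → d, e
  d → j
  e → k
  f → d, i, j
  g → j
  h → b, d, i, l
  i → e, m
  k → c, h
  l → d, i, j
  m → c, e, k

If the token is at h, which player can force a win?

Blocker

A0 = {b, j}
A1: add {d, g} — d (Reacher) has d→j; g (Reacher) has g→j.
A2: add {c} — c (Reacher) has c→d.
A3 = A2; e.g. e (Reacher) has no edge into A2. Fixed point.
h never enters the attractor, so Blocker can avoid the target forever.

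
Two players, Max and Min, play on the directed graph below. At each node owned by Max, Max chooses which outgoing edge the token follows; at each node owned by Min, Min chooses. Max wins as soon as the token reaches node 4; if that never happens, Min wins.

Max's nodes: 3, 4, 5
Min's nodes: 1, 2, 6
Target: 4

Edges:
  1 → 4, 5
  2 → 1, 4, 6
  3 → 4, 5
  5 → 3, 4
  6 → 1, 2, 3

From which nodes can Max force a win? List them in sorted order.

A0 = {4}
A1: add {3, 5} — 3 (Max) has 3→4; 5 (Max) has 5→4.
A2: add {1} — 1 (Min): all of {4, 5} already in.
A3 = A2; e.g. 2 (Min) can still go to 6. Fixed point.
Max's winning region = {1, 3, 4, 5}.

1, 3, 4, 5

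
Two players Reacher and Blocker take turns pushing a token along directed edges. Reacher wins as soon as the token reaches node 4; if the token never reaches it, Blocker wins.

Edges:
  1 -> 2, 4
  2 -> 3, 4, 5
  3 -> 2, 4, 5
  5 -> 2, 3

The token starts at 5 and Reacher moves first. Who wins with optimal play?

Blocker

Track states (vertex, player-to-move).
A0 = {(4,Reacher), (4,Blocker)}
A1: add {(1,Reacher), (2,Reacher), (3,Reacher)}.
A2: add {(1,Blocker), (5,Blocker)}.
A3 = A2; e.g. (2,Blocker) stays out. (5,Reacher) never enters ⇒ Blocker avoids the target.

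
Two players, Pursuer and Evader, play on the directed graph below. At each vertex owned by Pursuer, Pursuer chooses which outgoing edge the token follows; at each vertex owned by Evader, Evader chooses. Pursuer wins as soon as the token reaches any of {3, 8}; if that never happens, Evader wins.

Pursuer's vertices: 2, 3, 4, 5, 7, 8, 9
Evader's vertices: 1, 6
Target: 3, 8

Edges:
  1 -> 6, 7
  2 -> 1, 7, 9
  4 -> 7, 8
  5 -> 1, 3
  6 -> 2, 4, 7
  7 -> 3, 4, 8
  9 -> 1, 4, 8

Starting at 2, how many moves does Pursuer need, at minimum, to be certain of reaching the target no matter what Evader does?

2

A0 = {3, 8}
A1: add {4, 5, 7, 9} — 4 (Pursuer) has 4→8; 5 (Pursuer) has 5→3; 7 (Pursuer) has 7→3; 9 (Pursuer) has 9→8.
A2: add {2} — 2 (Pursuer) has 2→7.
2 enters the attractor at level 2, so Pursuer can force the target in 2 moves from there.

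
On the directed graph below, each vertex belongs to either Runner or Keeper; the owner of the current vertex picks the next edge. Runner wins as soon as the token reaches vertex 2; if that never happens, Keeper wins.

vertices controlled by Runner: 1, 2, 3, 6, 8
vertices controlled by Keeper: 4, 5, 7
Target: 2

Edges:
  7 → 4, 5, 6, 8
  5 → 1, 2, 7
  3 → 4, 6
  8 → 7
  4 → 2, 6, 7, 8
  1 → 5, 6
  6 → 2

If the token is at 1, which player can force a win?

A0 = {2}
A1: add {6} — 6 (Runner) has 6→2.
A2: add {1, 3} — 1 (Runner) has 1→6; 3 (Runner) has 3→6.
A3 = A2; e.g. 4 (Keeper) can still go to 7. Fixed point.
1 ∈ A2, so Runner can force the target.

Runner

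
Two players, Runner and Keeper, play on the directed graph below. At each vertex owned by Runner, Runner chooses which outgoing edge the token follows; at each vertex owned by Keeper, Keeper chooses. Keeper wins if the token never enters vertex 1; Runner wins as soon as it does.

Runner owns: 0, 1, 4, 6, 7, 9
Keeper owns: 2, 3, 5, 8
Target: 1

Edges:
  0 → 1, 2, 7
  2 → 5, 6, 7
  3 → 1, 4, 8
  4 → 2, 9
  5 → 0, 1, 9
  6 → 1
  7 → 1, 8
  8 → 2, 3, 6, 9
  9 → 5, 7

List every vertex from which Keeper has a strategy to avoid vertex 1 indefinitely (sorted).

3, 8

A0 = {1}
A1: add {0, 6, 7} — 0 (Runner) has 0→1; 6 (Runner) has 6→1; 7 (Runner) has 7→1.
A2: add {9} — 9 (Runner) has 9→7.
A3: add {4, 5} — 4 (Runner) has 4→9; 5 (Keeper): all of {0, 1, 9} already in.
A4: add {2} — 2 (Keeper): all of {5, 6, 7} already in.
A5 = A4; e.g. 3 (Keeper) can still go to 8. Fixed point.
Runner's attractor = {0, 1, 2, 4, 5, 6, 7, 9}; Keeper avoids the target exactly from the complement.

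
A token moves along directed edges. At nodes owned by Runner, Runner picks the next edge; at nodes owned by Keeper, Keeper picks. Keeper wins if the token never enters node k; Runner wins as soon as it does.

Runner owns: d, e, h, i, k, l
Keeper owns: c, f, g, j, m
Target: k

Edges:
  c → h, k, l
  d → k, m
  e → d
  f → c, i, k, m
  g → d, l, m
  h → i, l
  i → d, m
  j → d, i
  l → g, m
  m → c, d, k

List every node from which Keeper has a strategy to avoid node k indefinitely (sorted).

c, f, g, l, m

A0 = {k}
A1: add {d} — d (Runner) has d→k.
A2: add {e, i} — e (Runner) has e→d; i (Runner) has i→d.
A3: add {h, j} — h (Runner) has h→i; j (Keeper): all of {d, i} already in.
A4 = A3; e.g. c (Keeper) can still go to l. Fixed point.
Runner's attractor = {d, e, h, i, j, k}; Keeper avoids the target exactly from the complement.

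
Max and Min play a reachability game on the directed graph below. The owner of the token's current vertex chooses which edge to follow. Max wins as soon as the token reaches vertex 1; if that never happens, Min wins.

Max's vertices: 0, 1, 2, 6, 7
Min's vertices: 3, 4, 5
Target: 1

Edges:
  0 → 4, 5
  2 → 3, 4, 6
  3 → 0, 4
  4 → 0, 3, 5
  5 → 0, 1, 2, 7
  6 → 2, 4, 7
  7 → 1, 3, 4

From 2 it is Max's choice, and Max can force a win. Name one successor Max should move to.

6

A0 = {1}
A1: add {7} — 7 (Max) has 7→1.
A2: add {6} — 6 (Max) has 6→7.
A3: add {2} — 2 (Max) has 2→6.
A4 = A3; e.g. 0 (Max) has no edge into A3. Fixed point.
From 2, successor 6 is in the attractor (rank 2); the other successors 3, 4 are not.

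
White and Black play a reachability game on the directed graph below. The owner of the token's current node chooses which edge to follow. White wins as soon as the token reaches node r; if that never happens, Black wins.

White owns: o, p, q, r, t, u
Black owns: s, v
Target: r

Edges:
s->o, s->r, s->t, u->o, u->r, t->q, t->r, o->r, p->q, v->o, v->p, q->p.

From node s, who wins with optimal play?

White

A0 = {r}
A1: add {o, t, u} — o (White) has o→r; t (White) has t→r; u (White) has u→r.
A2: add {s} — s (Black): all of {o, r, t} already in.
A3 = A2; e.g. p (White) has no edge into A2. Fixed point.
s ∈ A2, so White can force the target.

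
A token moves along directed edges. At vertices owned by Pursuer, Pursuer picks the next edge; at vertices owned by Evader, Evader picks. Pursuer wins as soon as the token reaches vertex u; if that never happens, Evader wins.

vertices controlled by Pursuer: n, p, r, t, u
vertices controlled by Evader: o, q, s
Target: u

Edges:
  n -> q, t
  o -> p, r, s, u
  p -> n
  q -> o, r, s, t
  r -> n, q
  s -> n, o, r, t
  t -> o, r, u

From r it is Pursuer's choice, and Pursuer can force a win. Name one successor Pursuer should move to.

n

A0 = {u}
A1: add {t} — t (Pursuer) has t→u.
A2: add {n} — n (Pursuer) has n→t.
A3: add {p, r} — p (Pursuer) has p→n; r (Pursuer) has r→n.
A4 = A3; e.g. o (Evader) can still go to s. Fixed point.
From r, successor n is in the attractor (rank 2); the other successor q is not.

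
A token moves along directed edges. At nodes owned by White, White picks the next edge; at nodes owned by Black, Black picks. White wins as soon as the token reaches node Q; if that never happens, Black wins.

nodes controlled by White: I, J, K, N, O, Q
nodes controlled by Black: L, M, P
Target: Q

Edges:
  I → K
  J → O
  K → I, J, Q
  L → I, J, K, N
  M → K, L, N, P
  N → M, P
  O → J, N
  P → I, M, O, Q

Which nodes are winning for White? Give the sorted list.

I, K, Q

A0 = {Q}
A1: add {K} — K (White) has K→Q.
A2: add {I} — I (White) has I→K.
A3 = A2; e.g. J (White) has no edge into A2. Fixed point.
White's winning region = {I, K, Q}.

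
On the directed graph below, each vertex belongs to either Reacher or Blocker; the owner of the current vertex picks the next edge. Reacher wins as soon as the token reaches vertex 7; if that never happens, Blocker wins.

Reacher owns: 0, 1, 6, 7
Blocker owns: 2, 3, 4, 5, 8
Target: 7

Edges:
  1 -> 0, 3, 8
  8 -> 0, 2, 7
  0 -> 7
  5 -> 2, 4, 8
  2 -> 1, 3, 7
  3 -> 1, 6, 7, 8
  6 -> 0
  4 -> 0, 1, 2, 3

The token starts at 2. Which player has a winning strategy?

Blocker

A0 = {7}
A1: add {0} — 0 (Reacher) has 0→7.
A2: add {1, 6} — 1 (Reacher) has 1→0; 6 (Reacher) has 6→0.
A3 = A2; e.g. 2 (Blocker) can still go to 3. Fixed point.
2 never enters the attractor, so Blocker can avoid the target forever.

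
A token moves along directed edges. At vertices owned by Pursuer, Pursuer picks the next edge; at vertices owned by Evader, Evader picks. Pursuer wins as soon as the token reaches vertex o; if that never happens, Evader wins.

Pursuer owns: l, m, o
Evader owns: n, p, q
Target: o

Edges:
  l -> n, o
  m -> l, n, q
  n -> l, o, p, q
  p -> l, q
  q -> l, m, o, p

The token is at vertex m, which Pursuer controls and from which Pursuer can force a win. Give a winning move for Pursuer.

A0 = {o}
A1: add {l} — l (Pursuer) has l→o.
A2: add {m} — m (Pursuer) has m→l.
A3 = A2; e.g. n (Evader) can still go to p. Fixed point.
From m, successor l is in the attractor (rank 1); the other successors n, q are not.

l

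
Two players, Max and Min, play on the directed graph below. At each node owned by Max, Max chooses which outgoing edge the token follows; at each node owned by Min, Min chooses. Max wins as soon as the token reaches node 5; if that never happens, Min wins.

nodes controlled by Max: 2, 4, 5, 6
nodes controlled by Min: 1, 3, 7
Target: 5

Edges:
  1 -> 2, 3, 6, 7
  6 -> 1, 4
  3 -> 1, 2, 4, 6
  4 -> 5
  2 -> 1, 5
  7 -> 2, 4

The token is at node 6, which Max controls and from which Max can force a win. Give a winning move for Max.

4

A0 = {5}
A1: add {2, 4} — 2 (Max) has 2→5; 4 (Max) has 4→5.
A2: add {6, 7} — 6 (Max) has 6→4; 7 (Min): all of {2, 4} already in.
A3 = A2; e.g. 1 (Min) can still go to 3. Fixed point.
From 6, successor 4 is in the attractor (rank 1); the other successor 1 is not.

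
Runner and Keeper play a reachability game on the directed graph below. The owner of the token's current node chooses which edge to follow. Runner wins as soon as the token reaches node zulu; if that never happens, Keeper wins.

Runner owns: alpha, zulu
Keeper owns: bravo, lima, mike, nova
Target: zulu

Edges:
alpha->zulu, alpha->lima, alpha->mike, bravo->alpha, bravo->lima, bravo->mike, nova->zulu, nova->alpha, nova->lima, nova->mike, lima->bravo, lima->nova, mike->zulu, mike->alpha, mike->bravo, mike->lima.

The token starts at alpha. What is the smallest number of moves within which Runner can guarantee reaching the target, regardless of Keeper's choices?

A0 = {zulu}
A1: add {alpha} — alpha (Runner) has alpha→zulu.
A2 = A1; e.g. bravo (Keeper) can still go to lima. Fixed point.
alpha enters the attractor at level 1, so Runner can force the target in 1 move from there.

1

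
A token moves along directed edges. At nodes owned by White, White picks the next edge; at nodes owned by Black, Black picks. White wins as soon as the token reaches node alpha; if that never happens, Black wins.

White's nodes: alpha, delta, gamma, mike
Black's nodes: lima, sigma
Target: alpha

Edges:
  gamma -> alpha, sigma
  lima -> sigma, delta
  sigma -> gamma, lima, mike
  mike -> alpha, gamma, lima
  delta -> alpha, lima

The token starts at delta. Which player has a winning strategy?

A0 = {alpha}
A1: add {delta, gamma, mike} — gamma (White) has gamma→alpha; mike (White) has mike→alpha; delta (White) has delta→alpha.
A2 = A1; e.g. lima (Black) can still go to sigma. Fixed point.
delta ∈ A1, so White can force the target.

White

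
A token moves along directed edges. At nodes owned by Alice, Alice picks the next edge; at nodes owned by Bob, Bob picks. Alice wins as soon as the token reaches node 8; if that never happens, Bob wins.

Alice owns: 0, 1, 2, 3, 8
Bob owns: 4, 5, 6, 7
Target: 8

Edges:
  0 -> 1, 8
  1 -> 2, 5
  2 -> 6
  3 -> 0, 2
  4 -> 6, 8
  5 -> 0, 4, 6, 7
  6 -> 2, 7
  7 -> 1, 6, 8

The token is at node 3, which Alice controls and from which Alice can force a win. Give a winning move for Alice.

0

A0 = {8}
A1: add {0} — 0 (Alice) has 0→8.
A2: add {3} — 3 (Alice) has 3→0.
A3 = A2; e.g. 1 (Alice) has no edge into A2. Fixed point.
From 3, successor 0 is in the attractor (rank 1); the other successor 2 is not.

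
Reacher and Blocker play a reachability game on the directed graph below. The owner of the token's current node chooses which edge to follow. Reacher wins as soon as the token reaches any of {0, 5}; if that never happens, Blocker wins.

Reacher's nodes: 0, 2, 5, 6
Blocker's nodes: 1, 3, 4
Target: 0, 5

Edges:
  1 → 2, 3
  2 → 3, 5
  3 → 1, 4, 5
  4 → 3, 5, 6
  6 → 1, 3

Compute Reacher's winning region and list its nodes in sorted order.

A0 = {0, 5}
A1: add {2} — 2 (Reacher) has 2→5.
A2 = A1; e.g. 1 (Blocker) can still go to 3. Fixed point.
Reacher's winning region = {0, 2, 5}.

0, 2, 5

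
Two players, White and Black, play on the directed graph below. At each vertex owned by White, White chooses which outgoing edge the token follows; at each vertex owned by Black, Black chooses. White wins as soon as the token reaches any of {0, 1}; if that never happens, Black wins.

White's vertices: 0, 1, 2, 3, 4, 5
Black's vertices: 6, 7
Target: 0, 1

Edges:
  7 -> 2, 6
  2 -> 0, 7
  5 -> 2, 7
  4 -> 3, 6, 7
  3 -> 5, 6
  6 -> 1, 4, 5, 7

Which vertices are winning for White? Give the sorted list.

A0 = {0, 1}
A1: add {2} — 2 (White) has 2→0.
A2: add {5} — 5 (White) has 5→2.
A3: add {3} — 3 (White) has 3→5.
A4: add {4} — 4 (White) has 4→3.
A5 = A4; e.g. 6 (Black) can still go to 7. Fixed point.
White's winning region = {0, 1, 2, 3, 4, 5}.

0, 1, 2, 3, 4, 5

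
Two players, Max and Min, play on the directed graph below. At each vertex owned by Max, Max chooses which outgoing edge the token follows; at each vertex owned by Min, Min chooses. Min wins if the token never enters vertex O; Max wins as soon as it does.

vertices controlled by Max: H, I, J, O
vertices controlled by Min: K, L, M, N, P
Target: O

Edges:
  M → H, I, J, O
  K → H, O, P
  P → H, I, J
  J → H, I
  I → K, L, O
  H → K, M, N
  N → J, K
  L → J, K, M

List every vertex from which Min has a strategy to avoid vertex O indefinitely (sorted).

H, K, L, M, N, P

A0 = {O}
A1: add {I} — I (Max) has I→O.
A2: add {J} — J (Max) has J→I.
A3 = A2; e.g. H (Max) has no edge into A2. Fixed point.
Max's attractor = {I, J, O}; Min avoids the target exactly from the complement.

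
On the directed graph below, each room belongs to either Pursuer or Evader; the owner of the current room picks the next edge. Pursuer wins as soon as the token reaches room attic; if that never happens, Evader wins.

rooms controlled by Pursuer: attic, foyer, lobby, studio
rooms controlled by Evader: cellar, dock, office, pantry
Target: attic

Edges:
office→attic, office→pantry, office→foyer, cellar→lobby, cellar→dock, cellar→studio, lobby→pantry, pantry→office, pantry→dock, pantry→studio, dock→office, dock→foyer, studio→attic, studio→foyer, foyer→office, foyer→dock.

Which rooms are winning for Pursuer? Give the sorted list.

attic, studio

A0 = {attic}
A1: add {studio} — studio (Pursuer) has studio→attic.
A2 = A1; e.g. office (Evader) can still go to pantry. Fixed point.
Pursuer's winning region = {attic, studio}.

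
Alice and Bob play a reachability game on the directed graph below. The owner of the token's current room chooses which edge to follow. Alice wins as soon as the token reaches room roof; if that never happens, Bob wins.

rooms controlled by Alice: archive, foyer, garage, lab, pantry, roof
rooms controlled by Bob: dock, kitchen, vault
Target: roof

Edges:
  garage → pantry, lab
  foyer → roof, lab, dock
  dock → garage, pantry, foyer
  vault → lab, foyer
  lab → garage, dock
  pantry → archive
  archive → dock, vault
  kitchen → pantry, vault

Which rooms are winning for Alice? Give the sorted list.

A0 = {roof}
A1: add {foyer} — foyer (Alice) has foyer→roof.
A2 = A1; e.g. garage (Alice) has no edge into A1. Fixed point.
Alice's winning region = {foyer, roof}.

foyer, roof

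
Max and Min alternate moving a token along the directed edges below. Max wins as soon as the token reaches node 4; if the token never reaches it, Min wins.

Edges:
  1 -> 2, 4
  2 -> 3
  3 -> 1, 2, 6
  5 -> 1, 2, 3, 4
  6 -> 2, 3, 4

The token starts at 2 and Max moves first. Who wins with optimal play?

Min

Track states (vertex, player-to-move).
A0 = {(4,Max), (4,Min)}
A1: add {(1,Max), (5,Max), (6,Max)}.
A2 = A1; e.g. (1,Min) stays out. (2,Max) never enters ⇒ Min avoids the target.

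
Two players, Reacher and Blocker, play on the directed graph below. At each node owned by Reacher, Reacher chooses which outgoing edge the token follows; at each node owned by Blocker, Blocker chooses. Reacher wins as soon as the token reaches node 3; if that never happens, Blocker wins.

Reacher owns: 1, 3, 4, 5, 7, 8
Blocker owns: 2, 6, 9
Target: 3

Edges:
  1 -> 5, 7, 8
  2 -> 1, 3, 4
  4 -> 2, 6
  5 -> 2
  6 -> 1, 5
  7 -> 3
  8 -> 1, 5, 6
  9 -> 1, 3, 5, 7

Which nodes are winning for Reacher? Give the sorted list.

1, 3, 7, 8

A0 = {3}
A1: add {7} — 7 (Reacher) has 7→3.
A2: add {1} — 1 (Reacher) has 1→7.
A3: add {8} — 8 (Reacher) has 8→1.
A4 = A3; e.g. 2 (Blocker) can still go to 4. Fixed point.
Reacher's winning region = {1, 3, 7, 8}.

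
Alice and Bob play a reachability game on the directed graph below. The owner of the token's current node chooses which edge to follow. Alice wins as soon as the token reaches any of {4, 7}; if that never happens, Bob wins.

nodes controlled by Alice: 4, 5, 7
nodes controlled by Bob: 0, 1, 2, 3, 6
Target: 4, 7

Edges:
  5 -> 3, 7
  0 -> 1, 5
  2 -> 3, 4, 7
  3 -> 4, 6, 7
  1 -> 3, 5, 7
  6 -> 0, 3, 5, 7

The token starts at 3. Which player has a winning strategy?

Bob

A0 = {4, 7}
A1: add {5} — 5 (Alice) has 5→7.
A2 = A1; e.g. 0 (Bob) can still go to 1. Fixed point.
3 never enters the attractor, so Bob can avoid the target forever.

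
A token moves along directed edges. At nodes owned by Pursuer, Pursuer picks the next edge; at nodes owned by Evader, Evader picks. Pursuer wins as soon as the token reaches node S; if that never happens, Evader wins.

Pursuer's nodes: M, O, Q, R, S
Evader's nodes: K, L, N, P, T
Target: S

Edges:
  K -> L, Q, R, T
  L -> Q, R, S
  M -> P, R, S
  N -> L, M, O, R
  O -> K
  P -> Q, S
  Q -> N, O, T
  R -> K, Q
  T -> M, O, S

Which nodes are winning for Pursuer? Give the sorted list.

M, S

A0 = {S}
A1: add {M} — M (Pursuer) has M→S.
A2 = A1; e.g. K (Evader) can still go to L. Fixed point.
Pursuer's winning region = {M, S}.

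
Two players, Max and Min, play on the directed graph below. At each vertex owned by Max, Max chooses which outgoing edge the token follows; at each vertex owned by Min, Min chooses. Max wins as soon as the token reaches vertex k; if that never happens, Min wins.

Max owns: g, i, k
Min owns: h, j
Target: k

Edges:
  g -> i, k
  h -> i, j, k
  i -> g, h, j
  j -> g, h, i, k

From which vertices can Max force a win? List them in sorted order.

A0 = {k}
A1: add {g} — g (Max) has g→k.
A2: add {i} — i (Max) has i→g.
A3 = A2; e.g. h (Min) can still go to j. Fixed point.
Max's winning region = {g, i, k}.

g, i, k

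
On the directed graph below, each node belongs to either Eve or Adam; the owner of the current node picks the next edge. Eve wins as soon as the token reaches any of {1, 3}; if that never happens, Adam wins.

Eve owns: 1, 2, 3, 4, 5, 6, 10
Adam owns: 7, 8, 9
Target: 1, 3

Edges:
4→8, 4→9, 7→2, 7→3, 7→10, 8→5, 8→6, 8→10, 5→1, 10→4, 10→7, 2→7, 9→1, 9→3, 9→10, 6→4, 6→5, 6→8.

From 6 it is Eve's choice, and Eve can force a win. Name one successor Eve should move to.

5

A0 = {1, 3}
A1: add {5} — 5 (Eve) has 5→1.
A2: add {6} — 6 (Eve) has 6→5.
A3 = A2; e.g. 2 (Eve) has no edge into A2. Fixed point.
From 6, successor 5 is in the attractor (rank 1); the other successors 4, 8 are not.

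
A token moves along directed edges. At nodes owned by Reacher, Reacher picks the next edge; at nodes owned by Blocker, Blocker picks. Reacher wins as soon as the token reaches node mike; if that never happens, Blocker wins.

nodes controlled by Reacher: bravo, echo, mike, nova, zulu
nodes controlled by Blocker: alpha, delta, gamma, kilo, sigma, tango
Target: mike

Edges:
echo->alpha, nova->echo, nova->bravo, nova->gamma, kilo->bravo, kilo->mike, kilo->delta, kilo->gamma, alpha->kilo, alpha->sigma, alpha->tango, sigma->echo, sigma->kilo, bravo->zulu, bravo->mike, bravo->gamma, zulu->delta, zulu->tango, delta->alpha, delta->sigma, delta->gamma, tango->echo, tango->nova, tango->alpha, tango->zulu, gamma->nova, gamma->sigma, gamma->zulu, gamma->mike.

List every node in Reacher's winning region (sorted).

A0 = {mike}
A1: add {bravo} — bravo (Reacher) has bravo→mike.
A2: add {nova} — nova (Reacher) has nova→bravo.
A3 = A2; e.g. echo (Reacher) has no edge into A2. Fixed point.
Reacher's winning region = {bravo, mike, nova}.

bravo, mike, nova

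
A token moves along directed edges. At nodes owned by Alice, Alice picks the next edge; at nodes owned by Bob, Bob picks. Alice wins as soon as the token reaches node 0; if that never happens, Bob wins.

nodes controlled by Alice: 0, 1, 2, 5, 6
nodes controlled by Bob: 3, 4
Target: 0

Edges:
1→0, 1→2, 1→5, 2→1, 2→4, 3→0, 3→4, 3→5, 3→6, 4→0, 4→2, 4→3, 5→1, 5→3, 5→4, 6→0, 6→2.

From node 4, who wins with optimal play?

Bob

A0 = {0}
A1: add {1, 6} — 1 (Alice) has 1→0; 6 (Alice) has 6→0.
A2: add {2, 5} — 2 (Alice) has 2→1; 5 (Alice) has 5→1.
A3 = A2; e.g. 3 (Bob) can still go to 4. Fixed point.
4 never enters the attractor, so Bob can avoid the target forever.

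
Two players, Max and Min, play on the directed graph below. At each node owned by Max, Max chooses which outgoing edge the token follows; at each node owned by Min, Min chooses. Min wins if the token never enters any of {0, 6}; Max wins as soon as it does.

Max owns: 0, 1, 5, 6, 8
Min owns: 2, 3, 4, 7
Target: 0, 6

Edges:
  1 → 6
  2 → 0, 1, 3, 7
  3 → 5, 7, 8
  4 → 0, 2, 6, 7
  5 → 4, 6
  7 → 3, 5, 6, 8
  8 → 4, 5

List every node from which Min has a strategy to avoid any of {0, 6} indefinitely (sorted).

2, 3, 4, 7

A0 = {0, 6}
A1: add {1, 5} — 1 (Max) has 1→6; 5 (Max) has 5→6.
A2: add {8} — 8 (Max) has 8→5.
A3 = A2; e.g. 2 (Min) can still go to 3. Fixed point.
Max's attractor = {0, 1, 5, 6, 8}; Min avoids the target exactly from the complement.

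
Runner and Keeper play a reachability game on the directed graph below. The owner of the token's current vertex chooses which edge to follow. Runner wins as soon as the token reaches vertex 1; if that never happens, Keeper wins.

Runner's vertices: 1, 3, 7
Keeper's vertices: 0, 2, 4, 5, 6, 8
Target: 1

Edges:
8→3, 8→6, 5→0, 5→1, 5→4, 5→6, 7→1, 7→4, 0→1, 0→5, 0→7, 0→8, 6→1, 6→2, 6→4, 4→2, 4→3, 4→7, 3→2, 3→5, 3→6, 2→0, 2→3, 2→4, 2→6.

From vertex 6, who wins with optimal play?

A0 = {1}
A1: add {7} — 7 (Runner) has 7→1.
A2 = A1; e.g. 0 (Keeper) can still go to 5. Fixed point.
6 never enters the attractor, so Keeper can avoid the target forever.

Keeper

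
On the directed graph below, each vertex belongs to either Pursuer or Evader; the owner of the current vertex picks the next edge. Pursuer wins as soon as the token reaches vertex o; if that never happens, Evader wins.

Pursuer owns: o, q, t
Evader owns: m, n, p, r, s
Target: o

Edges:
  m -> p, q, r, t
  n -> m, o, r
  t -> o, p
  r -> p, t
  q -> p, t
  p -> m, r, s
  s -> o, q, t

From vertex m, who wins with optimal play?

Evader

A0 = {o}
A1: add {t} — t (Pursuer) has t→o.
A2: add {q} — q (Pursuer) has q→t.
A3: add {s} — s (Evader): all of {o, q, t} already in.
A4 = A3; e.g. m (Evader) can still go to p. Fixed point.
m never enters the attractor, so Evader can avoid the target forever.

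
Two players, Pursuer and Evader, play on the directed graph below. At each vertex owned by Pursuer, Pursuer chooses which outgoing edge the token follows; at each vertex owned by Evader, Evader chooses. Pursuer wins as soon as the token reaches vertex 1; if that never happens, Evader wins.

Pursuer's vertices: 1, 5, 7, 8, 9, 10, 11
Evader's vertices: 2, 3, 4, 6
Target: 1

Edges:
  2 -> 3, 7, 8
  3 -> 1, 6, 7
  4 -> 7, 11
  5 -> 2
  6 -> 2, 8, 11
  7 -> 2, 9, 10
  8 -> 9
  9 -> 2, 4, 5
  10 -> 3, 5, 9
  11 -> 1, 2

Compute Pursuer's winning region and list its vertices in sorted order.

A0 = {1}
A1: add {11} — 11 (Pursuer) has 11→1.
A2 = A1; e.g. 2 (Evader) can still go to 3. Fixed point.
Pursuer's winning region = {1, 11}.

1, 11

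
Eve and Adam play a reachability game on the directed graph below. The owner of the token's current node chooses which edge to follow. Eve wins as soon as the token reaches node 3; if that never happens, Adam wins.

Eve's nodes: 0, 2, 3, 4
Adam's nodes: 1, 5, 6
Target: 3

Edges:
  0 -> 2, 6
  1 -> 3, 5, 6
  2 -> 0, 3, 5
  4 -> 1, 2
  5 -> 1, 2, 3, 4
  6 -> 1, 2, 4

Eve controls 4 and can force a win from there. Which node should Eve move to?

A0 = {3}
A1: add {2} — 2 (Eve) has 2→3.
A2: add {0, 4} — 0 (Eve) has 0→2; 4 (Eve) has 4→2.
A3 = A2; e.g. 1 (Adam) can still go to 5. Fixed point.
From 4, successor 2 is in the attractor (rank 1); the other successor 1 is not.

2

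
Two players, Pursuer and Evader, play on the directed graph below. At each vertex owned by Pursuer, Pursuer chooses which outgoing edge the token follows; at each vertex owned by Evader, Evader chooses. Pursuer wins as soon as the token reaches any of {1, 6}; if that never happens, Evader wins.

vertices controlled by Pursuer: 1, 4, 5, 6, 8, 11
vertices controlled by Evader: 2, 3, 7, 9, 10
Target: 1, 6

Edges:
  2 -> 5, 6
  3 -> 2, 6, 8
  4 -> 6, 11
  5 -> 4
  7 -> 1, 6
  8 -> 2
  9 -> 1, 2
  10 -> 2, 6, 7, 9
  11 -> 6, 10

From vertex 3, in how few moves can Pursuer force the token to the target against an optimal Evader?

A0 = {1, 6}
A1: add {4, 7, 11} — 4 (Pursuer) has 4→6; 7 (Evader): all of {1, 6} already in; 11 (Pursuer) has 11→6.
A2: add {5} — 5 (Pursuer) has 5→4.
A3: add {2} — 2 (Evader): all of {5, 6} already in.
A4: add {8, 9} — 8 (Pursuer) has 8→2; 9 (Evader): all of {1, 2} already in.
A5: add {3, 10} — 3 (Evader): all of {2, 6, 8} already in; 10 (Evader): all of {2, 6, 7, 9} already in.
A5 = all vertices. Fixed point.
3 enters the attractor at level 5, so Pursuer can force the target in 5 moves from there.

5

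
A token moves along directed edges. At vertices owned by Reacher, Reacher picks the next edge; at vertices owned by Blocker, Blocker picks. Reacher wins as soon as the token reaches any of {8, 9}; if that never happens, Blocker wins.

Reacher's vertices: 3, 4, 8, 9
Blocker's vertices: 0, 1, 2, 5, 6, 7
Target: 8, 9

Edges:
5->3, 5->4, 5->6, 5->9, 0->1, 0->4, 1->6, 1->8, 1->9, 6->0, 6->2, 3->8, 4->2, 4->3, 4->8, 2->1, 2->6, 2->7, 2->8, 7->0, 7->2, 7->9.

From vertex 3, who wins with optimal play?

Reacher

A0 = {8, 9}
A1: add {3, 4} — 3 (Reacher) has 3→8; 4 (Reacher) has 4→8.
A2 = A1; e.g. 0 (Blocker) can still go to 1. Fixed point.
3 ∈ A1, so Reacher can force the target.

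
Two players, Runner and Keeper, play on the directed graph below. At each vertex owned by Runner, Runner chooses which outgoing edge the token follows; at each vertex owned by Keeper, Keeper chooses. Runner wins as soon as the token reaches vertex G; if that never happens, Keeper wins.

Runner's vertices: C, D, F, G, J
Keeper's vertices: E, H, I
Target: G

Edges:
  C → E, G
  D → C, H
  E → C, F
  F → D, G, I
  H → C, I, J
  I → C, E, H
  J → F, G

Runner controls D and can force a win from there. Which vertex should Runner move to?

A0 = {G}
A1: add {C, F, J} — C (Runner) has C→G; F (Runner) has F→G; J (Runner) has J→G.
A2: add {D, E} — D (Runner) has D→C; E (Keeper): all of {C, F} already in.
A3 = A2; e.g. H (Keeper) can still go to I. Fixed point.
From D, successor C is in the attractor (rank 1); the other successor H is not.

C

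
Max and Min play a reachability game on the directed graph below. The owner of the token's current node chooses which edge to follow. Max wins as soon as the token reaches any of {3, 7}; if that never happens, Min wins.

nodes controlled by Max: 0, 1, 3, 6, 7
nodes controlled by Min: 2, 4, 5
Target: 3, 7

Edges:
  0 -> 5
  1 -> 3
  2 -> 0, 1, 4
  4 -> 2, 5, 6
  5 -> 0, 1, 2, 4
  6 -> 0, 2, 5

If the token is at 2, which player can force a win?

A0 = {3, 7}
A1: add {1} — 1 (Max) has 1→3.
A2 = A1; e.g. 0 (Max) has no edge into A1. Fixed point.
2 never enters the attractor, so Min can avoid the target forever.

Min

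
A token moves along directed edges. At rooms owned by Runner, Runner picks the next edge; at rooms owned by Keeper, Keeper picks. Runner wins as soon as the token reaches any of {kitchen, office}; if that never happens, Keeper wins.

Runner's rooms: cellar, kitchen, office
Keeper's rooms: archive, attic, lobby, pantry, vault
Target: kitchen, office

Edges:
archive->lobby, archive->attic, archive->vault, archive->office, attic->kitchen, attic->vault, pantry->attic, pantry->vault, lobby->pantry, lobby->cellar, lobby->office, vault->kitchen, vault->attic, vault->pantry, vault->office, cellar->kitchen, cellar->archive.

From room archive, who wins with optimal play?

A0 = {kitchen, office}
A1: add {cellar} — cellar (Runner) has cellar→kitchen.
A2 = A1; e.g. lobby (Keeper) can still go to pantry. Fixed point.
archive never enters the attractor, so Keeper can avoid the target forever.

Keeper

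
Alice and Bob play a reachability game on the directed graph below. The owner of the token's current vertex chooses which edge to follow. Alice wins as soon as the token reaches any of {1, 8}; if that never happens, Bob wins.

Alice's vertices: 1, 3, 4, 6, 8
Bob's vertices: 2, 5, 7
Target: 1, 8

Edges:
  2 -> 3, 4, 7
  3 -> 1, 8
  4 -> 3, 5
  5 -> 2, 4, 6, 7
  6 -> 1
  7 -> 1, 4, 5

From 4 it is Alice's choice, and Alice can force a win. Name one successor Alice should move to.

3

A0 = {1, 8}
A1: add {3, 6} — 3 (Alice) has 3→1; 6 (Alice) has 6→1.
A2: add {4} — 4 (Alice) has 4→3.
A3 = A2; e.g. 2 (Bob) can still go to 7. Fixed point.
From 4, successor 3 is in the attractor (rank 1); the other successor 5 is not.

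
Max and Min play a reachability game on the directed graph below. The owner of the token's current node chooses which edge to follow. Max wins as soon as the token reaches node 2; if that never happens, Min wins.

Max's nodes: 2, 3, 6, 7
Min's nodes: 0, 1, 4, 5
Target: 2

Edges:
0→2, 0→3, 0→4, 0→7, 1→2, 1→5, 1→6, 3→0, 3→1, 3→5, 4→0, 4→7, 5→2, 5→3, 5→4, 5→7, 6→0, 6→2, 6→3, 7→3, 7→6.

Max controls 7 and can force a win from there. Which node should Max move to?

6

A0 = {2}
A1: add {6} — 6 (Max) has 6→2.
A2: add {7} — 7 (Max) has 7→6.
A3 = A2; e.g. 0 (Min) can still go to 3. Fixed point.
From 7, successor 6 is in the attractor (rank 1); the other successor 3 is not.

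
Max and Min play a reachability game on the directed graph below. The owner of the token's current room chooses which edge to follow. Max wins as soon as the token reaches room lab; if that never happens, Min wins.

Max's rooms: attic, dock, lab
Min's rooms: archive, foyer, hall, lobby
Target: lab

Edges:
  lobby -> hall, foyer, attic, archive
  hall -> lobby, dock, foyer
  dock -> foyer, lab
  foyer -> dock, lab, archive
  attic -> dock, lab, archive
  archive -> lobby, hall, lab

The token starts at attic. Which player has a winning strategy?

Max

A0 = {lab}
A1: add {attic, dock} — dock (Max) has dock→lab; attic (Max) has attic→lab.
A2 = A1; e.g. lobby (Min) can still go to hall. Fixed point.
attic ∈ A1, so Max can force the target.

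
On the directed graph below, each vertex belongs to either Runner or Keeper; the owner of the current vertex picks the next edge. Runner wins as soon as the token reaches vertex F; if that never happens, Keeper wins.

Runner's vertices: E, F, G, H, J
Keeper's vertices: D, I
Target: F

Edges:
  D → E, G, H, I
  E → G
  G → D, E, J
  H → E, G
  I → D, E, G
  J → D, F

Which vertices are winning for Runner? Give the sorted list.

E, F, G, H, J

A0 = {F}
A1: add {J} — J (Runner) has J→F.
A2: add {G} — G (Runner) has G→J.
A3: add {E, H} — E (Runner) has E→G; H (Runner) has H→G.
A4 = A3; e.g. D (Keeper) can still go to I. Fixed point.
Runner's winning region = {E, F, G, H, J}.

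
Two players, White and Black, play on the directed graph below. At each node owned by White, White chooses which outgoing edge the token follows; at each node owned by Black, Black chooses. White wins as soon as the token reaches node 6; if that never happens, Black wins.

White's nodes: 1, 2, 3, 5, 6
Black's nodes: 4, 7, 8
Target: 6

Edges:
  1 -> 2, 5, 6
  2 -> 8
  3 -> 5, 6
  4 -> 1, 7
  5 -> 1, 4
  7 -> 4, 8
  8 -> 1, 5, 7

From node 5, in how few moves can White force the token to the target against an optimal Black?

A0 = {6}
A1: add {1, 3} — 1 (White) has 1→6; 3 (White) has 3→6.
A2: add {5} — 5 (White) has 5→1.
A3 = A2; e.g. 2 (White) has no edge into A2. Fixed point.
5 enters the attractor at level 2, so White can force the target in 2 moves from there.

2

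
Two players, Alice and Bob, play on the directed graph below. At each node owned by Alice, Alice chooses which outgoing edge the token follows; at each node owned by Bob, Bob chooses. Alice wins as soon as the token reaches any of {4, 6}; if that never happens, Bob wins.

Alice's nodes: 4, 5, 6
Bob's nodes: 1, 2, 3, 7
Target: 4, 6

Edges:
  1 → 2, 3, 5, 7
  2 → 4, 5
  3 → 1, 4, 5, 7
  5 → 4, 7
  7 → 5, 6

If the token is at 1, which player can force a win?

Bob

A0 = {4, 6}
A1: add {5} — 5 (Alice) has 5→4.
A2: add {2, 7} — 2 (Bob): all of {4, 5} already in; 7 (Bob): all of {5, 6} already in.
A3 = A2; e.g. 1 (Bob) can still go to 3. Fixed point.
1 never enters the attractor, so Bob can avoid the target forever.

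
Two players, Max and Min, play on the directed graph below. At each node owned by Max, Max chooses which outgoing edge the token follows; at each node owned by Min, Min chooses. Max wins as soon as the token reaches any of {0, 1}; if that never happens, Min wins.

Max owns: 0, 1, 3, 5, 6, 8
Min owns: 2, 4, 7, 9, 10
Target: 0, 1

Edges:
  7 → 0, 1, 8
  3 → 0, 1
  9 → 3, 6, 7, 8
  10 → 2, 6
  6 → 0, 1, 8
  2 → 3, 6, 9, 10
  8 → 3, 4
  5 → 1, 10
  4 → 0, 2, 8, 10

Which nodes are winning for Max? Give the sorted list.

A0 = {0, 1}
A1: add {3, 5, 6} — 3 (Max) has 3→0; 5 (Max) has 5→1; 6 (Max) has 6→0.
A2: add {8} — 8 (Max) has 8→3.
A3: add {7} — 7 (Min): all of {0, 1, 8} already in.
A4: add {9} — 9 (Min): all of {3, 6, 7, 8} already in.
A5 = A4; e.g. 2 (Min) can still go to 10. Fixed point.
Max's winning region = {0, 1, 3, 5, 6, 7, 8, 9}.

0, 1, 3, 5, 6, 7, 8, 9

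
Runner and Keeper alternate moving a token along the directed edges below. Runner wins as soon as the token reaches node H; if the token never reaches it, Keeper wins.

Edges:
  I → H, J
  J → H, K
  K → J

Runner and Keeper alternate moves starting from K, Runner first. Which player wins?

Keeper

Track states (vertex, player-to-move).
A0 = {(H,Runner), (H,Keeper)}
A1: add {(I,Runner), (J,Runner)}.
A2: add {(I,Keeper), (K,Keeper)}.
A3 = A2; e.g. (J,Keeper) stays out. (K,Runner) never enters ⇒ Keeper avoids the target.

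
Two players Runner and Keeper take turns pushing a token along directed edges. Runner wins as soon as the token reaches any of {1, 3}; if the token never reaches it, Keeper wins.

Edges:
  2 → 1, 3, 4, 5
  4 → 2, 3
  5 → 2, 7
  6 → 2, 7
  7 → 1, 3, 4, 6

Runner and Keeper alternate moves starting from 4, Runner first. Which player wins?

Runner

Track states (vertex, player-to-move).
A0 = {(1,Runner), (1,Keeper), (3,Runner), (3,Keeper)}
A1: add {(2,Runner), (4,Runner), (7,Runner)}.
(4,Runner) ∈ A1 ⇒ Runner forces the target.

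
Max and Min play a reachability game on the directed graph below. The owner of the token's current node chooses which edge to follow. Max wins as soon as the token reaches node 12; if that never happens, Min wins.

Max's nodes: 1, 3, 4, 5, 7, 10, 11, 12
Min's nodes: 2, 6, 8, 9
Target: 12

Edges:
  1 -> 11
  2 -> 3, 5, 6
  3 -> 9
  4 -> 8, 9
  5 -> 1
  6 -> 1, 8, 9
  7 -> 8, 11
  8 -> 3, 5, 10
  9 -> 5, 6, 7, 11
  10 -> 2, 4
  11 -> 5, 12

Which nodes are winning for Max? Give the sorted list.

A0 = {12}
A1: add {11} — 11 (Max) has 11→12.
A2: add {1, 7} — 1 (Max) has 1→11; 7 (Max) has 7→11.
A3: add {5} — 5 (Max) has 5→1.
A4 = A3; e.g. 2 (Min) can still go to 3. Fixed point.
Max's winning region = {1, 5, 7, 11, 12}.

1, 5, 7, 11, 12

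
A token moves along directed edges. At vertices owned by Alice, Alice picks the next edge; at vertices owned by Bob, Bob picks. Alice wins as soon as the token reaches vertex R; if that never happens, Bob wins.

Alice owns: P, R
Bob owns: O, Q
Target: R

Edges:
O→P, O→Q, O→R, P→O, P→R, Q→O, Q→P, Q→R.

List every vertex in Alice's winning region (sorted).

A0 = {R}
A1: add {P} — P (Alice) has P→R.
A2 = A1; e.g. O (Bob) can still go to Q. Fixed point.
Alice's winning region = {P, R}.

P, R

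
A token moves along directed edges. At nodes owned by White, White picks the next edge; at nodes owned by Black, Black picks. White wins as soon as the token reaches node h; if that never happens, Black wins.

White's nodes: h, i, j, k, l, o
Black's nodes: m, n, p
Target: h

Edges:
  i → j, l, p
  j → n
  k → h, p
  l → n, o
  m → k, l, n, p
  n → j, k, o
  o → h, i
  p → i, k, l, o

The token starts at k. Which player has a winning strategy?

A0 = {h}
A1: add {k, o} — k (White) has k→h; o (White) has o→h.
k ∈ A1, so White can force the target.

White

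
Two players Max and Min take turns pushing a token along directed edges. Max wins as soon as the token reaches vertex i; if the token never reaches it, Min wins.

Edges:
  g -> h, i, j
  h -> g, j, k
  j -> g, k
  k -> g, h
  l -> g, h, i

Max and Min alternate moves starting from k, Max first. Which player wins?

Track states (vertex, player-to-move).
A0 = {(i,Max), (i,Min)}
A1: add {(g,Max), (l,Max)}.
A2 = A1; e.g. (g,Min) stays out. (k,Max) never enters ⇒ Min avoids the target.

Min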